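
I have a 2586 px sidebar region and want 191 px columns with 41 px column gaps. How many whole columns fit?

11 columns: 11·191 + 10·41 = 2511 px ≤ 2586.
12 columns: 2743 px > 2586. So 11.

11 columns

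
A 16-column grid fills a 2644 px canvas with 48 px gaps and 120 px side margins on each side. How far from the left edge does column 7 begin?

Content = 2644 − 2·120 = 2404 px.
16c + 15·48 = 2404 → 16c = 1684 → c = 105.25 px.
Each column+gutter stride is 153.25 px; 6 of them past the 120 px margin is 120 + 919.5 = 1039.5 px.

1039.5 px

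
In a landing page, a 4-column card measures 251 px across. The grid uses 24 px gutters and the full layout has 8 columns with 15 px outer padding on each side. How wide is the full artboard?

4c + 3·24 = 251 → 4c = 179 → c = 44.75 px.
Total width: 2·15 + 8·44.75 + 7·24 = 556 px.

556 px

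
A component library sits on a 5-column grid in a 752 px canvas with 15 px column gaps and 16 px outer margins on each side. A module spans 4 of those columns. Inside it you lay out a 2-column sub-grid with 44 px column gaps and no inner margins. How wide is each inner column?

Outer content = 752 − 2·16 = 720 px.
5 columns + 4 column gaps: 5c + 4·15 = 720.
5c = 720 − 60 = 660, so c = 132 px.
4-column span = 4·132 + 3·15 = 573 px.
2d + 1·44 = 573 → 2d = 529 → d = 264.5 px.

264.5 px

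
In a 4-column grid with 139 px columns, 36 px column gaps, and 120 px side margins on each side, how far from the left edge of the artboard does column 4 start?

645 px

Each column+gutter stride is 175 px; 3 of them past the 120 px margin is 120 + 525 = 645 px.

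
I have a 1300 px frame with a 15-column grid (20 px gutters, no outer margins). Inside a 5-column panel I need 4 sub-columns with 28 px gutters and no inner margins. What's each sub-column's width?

84 px

1300 − 14·20 = 1020; ÷15 gives c = 68 px.
5 columns plus 4 gutters: 340 + 80 = 420 px.
4 columns + 3 gutters: 4d + 3·28 = 420.
4d = 420 − 84 = 336, so d = 84 px.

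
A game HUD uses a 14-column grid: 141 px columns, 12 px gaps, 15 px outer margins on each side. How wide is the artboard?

Adding margins, columns and gutters: 30 + 1974 + 156 = 2160 px.

2160 px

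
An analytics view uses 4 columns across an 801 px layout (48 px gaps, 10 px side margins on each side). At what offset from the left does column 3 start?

424.5 px

Inside the margins: 801 − 20 = 781 px.
4c + 3·48 = 781 → 4c = 637 → c = 159.25 px.
Each column+gutter stride is 207.25 px; 2 of them past the 10 px margin is 10 + 414.5 = 424.5 px.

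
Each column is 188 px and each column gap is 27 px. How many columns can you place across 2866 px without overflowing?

Each extra column adds 188 + 27 = 215 px.
(2866 + 27) / 215 = 13.46, so 13 columns fit.

13 columns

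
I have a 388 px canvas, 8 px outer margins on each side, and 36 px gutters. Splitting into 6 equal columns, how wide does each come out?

Inside the margins: 388 − 16 = 372 px.
Subtracting 5 gutters of 36 leaves 192 for 6 columns, so c = 32 px.

32 px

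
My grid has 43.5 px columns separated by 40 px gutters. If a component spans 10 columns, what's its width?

795 px

10 columns plus 9 gutters: 435 + 360 = 795 px.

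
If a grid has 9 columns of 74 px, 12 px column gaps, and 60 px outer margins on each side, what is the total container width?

882 px

Total width: 2·60 + 9·74 + 8·12 = 882 px.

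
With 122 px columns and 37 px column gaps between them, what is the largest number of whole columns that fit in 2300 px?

14 columns

k columns need k·122 + (k−1)·37 = k·159 − 37.
k·159 − 37 ≤ 2300 → k ≤ 2337 / 159 ≈ 14.70, so k = 14.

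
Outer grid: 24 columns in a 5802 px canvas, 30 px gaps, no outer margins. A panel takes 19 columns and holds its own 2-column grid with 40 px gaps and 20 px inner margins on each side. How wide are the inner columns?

Subtracting 23 gaps of 30 leaves 5112 for 24 columns, so c = 213 px.
Span of 19: 19·213 + 18·30 = 4047 + 540 = 4587 px.
Inner content = 4587 − 2·20 = 4547 px.
2 columns + 1 gap: 2d + 1·40 = 4547.
2d = 4547 − 40 = 4507, so d = 2253.5 px.

2253.5 px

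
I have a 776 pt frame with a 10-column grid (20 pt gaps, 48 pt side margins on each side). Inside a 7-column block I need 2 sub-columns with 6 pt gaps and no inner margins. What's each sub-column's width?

232 pt

Outer content = 776 − 2·48 = 680 pt.
Subtracting 9 gaps of 20 leaves 500 for 10 columns, so c = 50 pt.
7-column span = 7·50 + 6·20 = 470 pt.
2d + 1·6 = 470 → 2d = 464 → d = 232 pt.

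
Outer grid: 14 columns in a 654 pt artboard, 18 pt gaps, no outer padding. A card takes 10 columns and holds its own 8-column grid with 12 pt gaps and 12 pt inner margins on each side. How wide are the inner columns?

44.25 pt

654 − 13·18 = 420; ÷14 gives c = 30 pt.
Span of 10: 10·30 + 9·18 = 300 + 162 = 462 pt.
Inner content = 462 − 2·12 = 438 pt.
8d + 7·12 = 438 → 8d = 354 → d = 44.25 pt.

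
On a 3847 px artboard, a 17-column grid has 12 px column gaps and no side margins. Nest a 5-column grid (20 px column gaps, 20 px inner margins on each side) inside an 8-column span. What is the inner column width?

3847 − 16·12 = 3655; ÷17 gives c = 215 px.
8 columns plus 7 column gaps: 1720 + 84 = 1804 px.
Inner content = 1804 − 2·20 = 1764 px.
1764 − 4·20 = 1684; ÷5 gives d = 336.8 px.

336.8 px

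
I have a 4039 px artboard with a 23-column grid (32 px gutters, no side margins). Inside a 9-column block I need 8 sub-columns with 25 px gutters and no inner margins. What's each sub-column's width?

4039 − 22·32 = 3335; ÷23 gives c = 145 px.
9 columns plus 8 gutters: 1305 + 256 = 1561 px.
8d + 7·25 = 1561 → 8d = 1386 → d = 173.25 px.

173.25 px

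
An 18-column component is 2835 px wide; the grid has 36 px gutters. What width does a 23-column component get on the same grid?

3632.5 px

2835 − 17·36 = 2223; ÷18 gives c = 123.5 px.
23 columns plus 22 gutters: 2840.5 + 792 = 3632.5 px.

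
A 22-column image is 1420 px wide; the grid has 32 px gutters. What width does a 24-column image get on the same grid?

1552 px

1420 − 21·32 = 748; ÷22 gives c = 34 px.
Span of 24: 24·34 + 23·32 = 816 + 736 = 1552 px.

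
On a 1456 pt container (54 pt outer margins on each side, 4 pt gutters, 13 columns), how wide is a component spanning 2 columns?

Subtract both margins: 1456 − 2·54 = 1348 pt.
1348 − 12·4 = 1300; ÷13 gives c = 100 pt.
2 columns plus 1 gutter: 200 + 4 = 204 pt.

204 pt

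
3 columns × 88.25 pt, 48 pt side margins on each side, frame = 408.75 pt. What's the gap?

24 pt

Take off 96 pt of margins, leaving 312.75 pt.
Columns use 264.75 pt, leaving 48 pt across 2 gaps = 24 pt each.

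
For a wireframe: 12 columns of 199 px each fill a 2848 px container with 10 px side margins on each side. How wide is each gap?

Take off 20 px of margins, leaving 2828 px.
12 columns take 12·199 = 2388 px; remaining 440 splits into 11 gaps.
g = 440 / 11 = 40 px.

40 px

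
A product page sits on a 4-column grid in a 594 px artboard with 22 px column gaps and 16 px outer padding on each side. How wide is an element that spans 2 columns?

Inside the margins: 594 − 32 = 562 px.
4 columns + 3 column gaps: 4c + 3·22 = 562.
4c = 562 − 66 = 496, so c = 124 px.
Span of 2: 2·124 + 1·22 = 248 + 22 = 270 px.

270 px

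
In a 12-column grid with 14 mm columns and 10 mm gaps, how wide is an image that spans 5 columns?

110 mm

Span of 5: 5·14 + 4·10 = 70 + 40 = 110 mm.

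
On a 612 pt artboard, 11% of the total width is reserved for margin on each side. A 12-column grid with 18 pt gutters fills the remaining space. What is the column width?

23.28 pt

612 × (1 − 2·11%) = 612 × 78% = 477.36 pt for the columns.
12 columns + 11 gutters: 12c + 11·18 = 477.36.
12c = 477.36 − 198 = 279.36, so c = 23.28 pt.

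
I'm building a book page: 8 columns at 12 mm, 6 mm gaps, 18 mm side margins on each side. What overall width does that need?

174 mm

Adding margins, columns and gutters: 36 + 96 + 42 = 174 mm.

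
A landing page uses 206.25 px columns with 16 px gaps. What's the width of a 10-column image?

Span of 10: 10·206.25 + 9·16 = 2062.5 + 144 = 2206.5 px.

2206.5 px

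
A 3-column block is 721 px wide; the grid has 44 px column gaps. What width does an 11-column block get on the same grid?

3 columns + 2 column gaps: 3c + 2·44 = 721.
3c = 721 − 88 = 633, so c = 211 px.
Span of 11: 11·211 + 10·44 = 2321 + 440 = 2761 px.

2761 px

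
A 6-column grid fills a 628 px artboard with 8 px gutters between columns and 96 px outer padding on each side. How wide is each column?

Take off 192 px of margins, leaving 436 px.
6c + 5·8 = 436 → 6c = 396 → c = 66 px.

66 px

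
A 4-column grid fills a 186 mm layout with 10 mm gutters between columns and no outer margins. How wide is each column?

39 mm

4 columns + 3 gutters: 4c + 3·10 = 186.
4c = 186 − 30 = 156, so c = 39 mm.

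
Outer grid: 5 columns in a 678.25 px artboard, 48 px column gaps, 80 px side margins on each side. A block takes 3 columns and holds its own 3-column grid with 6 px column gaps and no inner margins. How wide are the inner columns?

93.25 px

Outer content = 678.25 − 2·80 = 518.25 px.
518.25 − 4·48 = 326.25; ÷5 gives c = 65.25 px.
3-column span = 3·65.25 + 2·48 = 291.75 px.
291.75 − 2·6 = 279.75; ÷3 gives d = 93.25 px.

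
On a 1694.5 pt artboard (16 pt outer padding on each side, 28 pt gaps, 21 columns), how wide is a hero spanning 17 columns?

Content width = 1694.5 − 2·16 = 1662.5 pt.
21 columns + 20 gaps: 21c + 20·28 = 1662.5.
21c = 1662.5 − 560 = 1102.5, so c = 52.5 pt.
17-column span = 17·52.5 + 16·28 = 1340.5 pt.

1340.5 pt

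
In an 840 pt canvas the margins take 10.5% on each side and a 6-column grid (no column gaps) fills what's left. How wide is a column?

840 × (1 − 2·10.5%) = 840 × 79% = 663.6 pt for the columns.
6c = 663.6 → c = 110.6 pt.

110.6 pt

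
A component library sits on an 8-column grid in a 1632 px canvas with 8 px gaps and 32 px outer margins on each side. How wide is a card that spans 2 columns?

Take off 64 px of margins, leaving 1568 px.
8c + 7·8 = 1568 → 8c = 1512 → c = 189 px.
2-column span = 2·189 + 1·8 = 386 px.

386 px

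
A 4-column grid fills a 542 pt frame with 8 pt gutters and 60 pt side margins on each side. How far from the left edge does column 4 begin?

Inside the margins: 542 − 120 = 422 pt.
422 − 3·8 = 398; ÷4 gives c = 99.5 pt.
Each column+gutter stride is 107.5 pt; 3 of them past the 60 pt margin is 60 + 322.5 = 382.5 pt.

382.5 pt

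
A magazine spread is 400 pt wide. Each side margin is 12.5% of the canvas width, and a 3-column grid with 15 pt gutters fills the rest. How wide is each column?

400 × (1 − 2·12.5%) = 400 × 75% = 300 pt for the columns.
3 columns + 2 gutters: 3c + 2·15 = 300.
3c = 300 − 30 = 270, so c = 90 pt.

90 pt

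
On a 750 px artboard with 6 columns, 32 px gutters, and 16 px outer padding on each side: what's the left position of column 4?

391 px

Take off 32 px of margins, leaving 718 px.
718 − 5·32 = 558; ÷6 gives c = 93 px.
Before column 4: the margin + 3 columns + 3 gutters.
Offset = 16 + 3·(93 + 32) = 16 + 375 = 391 px.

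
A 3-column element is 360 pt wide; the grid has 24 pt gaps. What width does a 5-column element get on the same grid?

3c + 2·24 = 360 → 3c = 312 → c = 104 pt.
Span of 5: 5·104 + 4·24 = 520 + 96 = 616 pt.

616 pt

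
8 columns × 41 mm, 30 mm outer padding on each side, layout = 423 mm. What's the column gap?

Inside the margins: 423 − 60 = 363 mm.
Columns use 328 mm, leaving 35 mm across 7 column gaps = 5 mm each.

5 mm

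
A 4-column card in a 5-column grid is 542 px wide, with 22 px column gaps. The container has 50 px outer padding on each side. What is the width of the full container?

542 − 3·22 = 476; ÷4 gives c = 119 px.
Total width: 2·50 + 5·119 + 4·22 = 783 px.

783 px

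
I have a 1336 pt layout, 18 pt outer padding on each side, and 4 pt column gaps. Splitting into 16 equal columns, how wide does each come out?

Inside the margins: 1336 − 36 = 1300 pt.
Subtracting 15 column gaps of 4 leaves 1240 for 16 columns, so c = 77.5 pt.

77.5 pt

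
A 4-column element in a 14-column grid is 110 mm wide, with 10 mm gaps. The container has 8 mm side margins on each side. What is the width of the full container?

110 − 3·10 = 80; ÷4 gives c = 20 mm.
Container = 2·8 + 14·20 + 13·10 = 16 + 280 + 130 = 426 mm.

426 mm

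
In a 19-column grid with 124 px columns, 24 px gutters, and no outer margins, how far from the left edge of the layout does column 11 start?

1480 px

Before column 11: 10 columns + 10 gutters.
Offset = 10·(124 + 24) = 10·148 = 1480 px.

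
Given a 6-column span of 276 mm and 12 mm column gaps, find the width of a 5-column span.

276 − 5·12 = 216; ÷6 gives c = 36 mm.
5-column span = 5·36 + 4·12 = 228 mm.

228 mm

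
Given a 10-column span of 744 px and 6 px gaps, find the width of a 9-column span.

669 px

10 columns + 9 gaps: 10c + 9·6 = 744.
10c = 744 − 54 = 690, so c = 69 px.
9 columns plus 8 gaps: 621 + 48 = 669 px.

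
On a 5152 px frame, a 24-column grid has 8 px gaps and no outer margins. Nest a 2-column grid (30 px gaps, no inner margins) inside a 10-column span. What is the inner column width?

1056 px

Subtracting 23 gaps of 8 leaves 4968 for 24 columns, so c = 207 px.
10-column span = 10·207 + 9·8 = 2142 px.
2 columns + 1 gap: 2d + 1·30 = 2142.
2d = 2142 − 30 = 2112, so d = 1056 px.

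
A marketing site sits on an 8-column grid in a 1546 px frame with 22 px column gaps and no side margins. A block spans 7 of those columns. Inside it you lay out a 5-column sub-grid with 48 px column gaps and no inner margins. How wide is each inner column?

231.6 px

1546 − 7·22 = 1392; ÷8 gives c = 174 px.
7-column span = 7·174 + 6·22 = 1350 px.
5 columns + 4 column gaps: 5d + 4·48 = 1350.
5d = 1350 − 192 = 1158, so d = 231.6 px.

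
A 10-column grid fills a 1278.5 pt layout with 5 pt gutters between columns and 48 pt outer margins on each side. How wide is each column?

113.75 pt

Content width = 1278.5 − 2·48 = 1182.5 pt.
1182.5 − 9·5 = 1137.5; ÷10 gives c = 113.75 pt.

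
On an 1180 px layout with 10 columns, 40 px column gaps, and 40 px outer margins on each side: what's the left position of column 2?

Take off 80 px of margins, leaving 1100 px.
10c + 9·40 = 1100 → 10c = 740 → c = 74 px.
Column 2 starts at margin + 1·(column + gutter) = 40 + 1·114 = 154 px.

154 px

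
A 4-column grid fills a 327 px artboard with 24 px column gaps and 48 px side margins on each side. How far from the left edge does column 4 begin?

239.25 px

Take off 96 px of margins, leaving 231 px.
Subtracting 3 column gaps of 24 leaves 159 for 4 columns, so c = 39.75 px.
Before column 4: the margin + 3 columns + 3 column gaps.
Offset = 48 + 3·(39.75 + 24) = 48 + 191.25 = 239.25 px.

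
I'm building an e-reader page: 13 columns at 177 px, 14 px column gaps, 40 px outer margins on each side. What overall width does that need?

2549 px

Total width: 2·40 + 13·177 + 12·14 = 2549 px.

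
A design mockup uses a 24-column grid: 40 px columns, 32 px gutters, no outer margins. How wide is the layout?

Layout = 24·40 + 23·32 = 960 + 736 = 1696 px.

1696 px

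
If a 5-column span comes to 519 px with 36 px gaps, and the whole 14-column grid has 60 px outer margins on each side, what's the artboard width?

Subtracting 4 gaps of 36 leaves 375 for 5 columns, so c = 75 px.
Adding margins, columns and gutters: 120 + 1050 + 468 = 1638 px.

1638 px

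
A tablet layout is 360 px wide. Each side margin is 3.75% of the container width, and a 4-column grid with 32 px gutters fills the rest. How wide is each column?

59.25 px

Each margin = 3.75% of 360 = 13.5 px; content = 360 − 2·13.5 = 333 px.
333 − 3·32 = 237; ÷4 gives c = 59.25 px.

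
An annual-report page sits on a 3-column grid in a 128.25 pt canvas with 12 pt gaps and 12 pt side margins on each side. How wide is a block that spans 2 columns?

Take off 24 pt of margins, leaving 104.25 pt.
Subtracting 2 gaps of 12 leaves 80.25 for 3 columns, so c = 26.75 pt.
2 columns plus 1 gap: 53.5 + 12 = 65.5 pt.

65.5 pt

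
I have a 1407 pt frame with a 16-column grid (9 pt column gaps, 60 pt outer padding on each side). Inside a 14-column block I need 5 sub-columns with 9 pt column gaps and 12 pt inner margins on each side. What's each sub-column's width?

Inside the margins: 1407 − 120 = 1287 pt.
16 columns + 15 column gaps: 16c + 15·9 = 1287.
16c = 1287 − 135 = 1152, so c = 72 pt.
Span of 14: 14·72 + 13·9 = 1008 + 117 = 1125 pt.
Inner content = 1125 − 2·12 = 1101 pt.
1101 − 4·9 = 1065; ÷5 gives d = 213 pt.

213 pt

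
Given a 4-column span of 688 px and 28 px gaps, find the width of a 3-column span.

509 px

688 − 3·28 = 604; ÷4 gives c = 151 px.
3 columns plus 2 gaps: 453 + 56 = 509 px.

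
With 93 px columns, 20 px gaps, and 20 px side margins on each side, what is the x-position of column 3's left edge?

Each column+gutter stride is 113 px; 2 of them past the 20 px margin is 20 + 226 = 246 px.

246 px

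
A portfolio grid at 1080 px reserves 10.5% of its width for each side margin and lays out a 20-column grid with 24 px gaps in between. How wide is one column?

Margins: 10.5% × 1080 = 113.4 px each, so content = 1080 − 226.8 = 853.2 px.
20c + 19·24 = 853.2 → 20c = 397.2 → c = 19.86 px.

19.86 px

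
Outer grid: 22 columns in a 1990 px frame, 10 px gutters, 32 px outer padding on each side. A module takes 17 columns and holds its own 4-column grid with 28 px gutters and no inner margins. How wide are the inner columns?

Subtract both margins: 1990 − 2·32 = 1926 px.
1926 − 21·10 = 1716; ÷22 gives c = 78 px.
Span of 17: 17·78 + 16·10 = 1326 + 160 = 1486 px.
Subtracting 3 gutters of 28 leaves 1402 for 4 columns, so d = 350.5 px.

350.5 px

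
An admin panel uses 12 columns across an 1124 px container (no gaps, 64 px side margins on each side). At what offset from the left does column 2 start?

147 px

Inside the margins: 1124 − 128 = 996 px.
12c = 996 → c = 83 px.
Each column+gutter stride is 83 px; 1 of them past the 64 px margin is 64 + 83 = 147 px.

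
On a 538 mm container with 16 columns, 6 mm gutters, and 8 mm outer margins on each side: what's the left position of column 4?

107 mm

Take off 16 mm of margins, leaving 522 mm.
Subtracting 15 gutters of 6 leaves 432 for 16 columns, so c = 27 mm.
Each column+gutter stride is 33 mm; 3 of them past the 8 mm margin is 8 + 99 = 107 mm.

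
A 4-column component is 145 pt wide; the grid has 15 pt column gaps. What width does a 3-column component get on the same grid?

105 pt

4 columns + 3 column gaps: 4c + 3·15 = 145.
4c = 145 − 45 = 100, so c = 25 pt.
3 columns plus 2 column gaps: 75 + 30 = 105 pt.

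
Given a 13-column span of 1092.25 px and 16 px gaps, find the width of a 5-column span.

13c + 12·16 = 1092.25 → 13c = 900.25 → c = 69.25 px.
5 columns plus 4 gaps: 346.25 + 64 = 410.25 px.

410.25 px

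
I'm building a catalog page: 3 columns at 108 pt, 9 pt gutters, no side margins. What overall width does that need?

Summing: 324 + 18 = 342 pt.

342 pt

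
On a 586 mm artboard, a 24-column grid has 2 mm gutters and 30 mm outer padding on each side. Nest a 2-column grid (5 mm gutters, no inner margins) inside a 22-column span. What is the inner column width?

238.5 mm

Take off 60 mm of margins, leaving 526 mm.
526 − 23·2 = 480; ÷24 gives c = 20 mm.
22 columns plus 21 gutters: 440 + 42 = 482 mm.
2 columns + 1 gutter: 2d + 1·5 = 482.
2d = 482 − 5 = 477, so d = 238.5 mm.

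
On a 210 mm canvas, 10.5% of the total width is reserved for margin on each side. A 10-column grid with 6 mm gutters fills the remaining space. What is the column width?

210 × (1 − 2·10.5%) = 210 × 79% = 165.9 mm for the columns.
165.9 − 9·6 = 111.9; ÷10 gives c = 11.19 mm.

11.19 mm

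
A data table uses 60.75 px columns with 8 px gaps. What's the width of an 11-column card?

Span of 11: 11·60.75 + 10·8 = 668.25 + 80 = 748.25 px.

748.25 px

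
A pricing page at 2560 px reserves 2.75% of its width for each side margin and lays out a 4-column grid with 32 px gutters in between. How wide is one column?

Margins: 2.75% × 2560 = 70.4 px each, so content = 2560 − 140.8 = 2419.2 px.
Subtracting 3 gutters of 32 leaves 2323.2 for 4 columns, so c = 580.8 px.

580.8 px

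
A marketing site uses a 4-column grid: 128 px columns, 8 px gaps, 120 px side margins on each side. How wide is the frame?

Adding margins, columns and gutters: 240 + 512 + 24 = 776 px.

776 px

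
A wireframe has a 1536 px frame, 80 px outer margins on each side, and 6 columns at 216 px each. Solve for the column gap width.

Inside the margins: 1536 − 160 = 1376 px.
Columns use 1296 px, leaving 80 px across 5 column gaps = 16 px each.

16 px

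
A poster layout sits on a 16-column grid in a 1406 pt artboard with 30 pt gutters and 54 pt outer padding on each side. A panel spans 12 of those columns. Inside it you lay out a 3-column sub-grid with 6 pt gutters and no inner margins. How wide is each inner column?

318 pt

Inside the margins: 1406 − 108 = 1298 pt.
1298 − 15·30 = 848; ÷16 gives c = 53 pt.
Span of 12: 12·53 + 11·30 = 636 + 330 = 966 pt.
Subtracting 2 gutters of 6 leaves 954 for 3 columns, so d = 318 pt.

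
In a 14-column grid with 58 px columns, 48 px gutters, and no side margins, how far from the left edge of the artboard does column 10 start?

954 px

No margin, so column 10 starts at 9·(column + gutter) = 9·106 = 954 px.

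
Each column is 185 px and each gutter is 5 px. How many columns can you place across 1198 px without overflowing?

6 columns: 6·185 + 5·5 = 1135 px ≤ 1198.
7 columns: 1325 px > 1198. So 6.

6 columns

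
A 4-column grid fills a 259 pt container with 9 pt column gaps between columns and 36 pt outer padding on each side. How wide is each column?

Take off 72 pt of margins, leaving 187 pt.
4c + 3·9 = 187 → 4c = 160 → c = 40 pt.

40 pt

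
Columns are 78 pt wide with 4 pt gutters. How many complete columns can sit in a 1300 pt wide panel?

15 columns

k columns need k·78 + (k−1)·4 = k·82 − 4.
k·82 − 4 ≤ 1300 → k ≤ 1304 / 82 ≈ 15.90, so k = 15.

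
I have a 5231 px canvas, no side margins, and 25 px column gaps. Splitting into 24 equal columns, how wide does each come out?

24 columns + 23 column gaps: 24c + 23·25 = 5231.
24c = 5231 − 575 = 4656, so c = 194 px.

194 px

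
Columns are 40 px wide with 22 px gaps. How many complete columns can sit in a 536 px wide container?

9 columns

9 columns: 9·40 + 8·22 = 536 px ≤ 536.
10 columns: 598 px > 536. So 9.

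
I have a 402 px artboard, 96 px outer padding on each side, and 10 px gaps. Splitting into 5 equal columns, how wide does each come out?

Subtract both margins: 402 − 2·96 = 210 px.
210 − 4·10 = 170; ÷5 gives c = 34 px.

34 px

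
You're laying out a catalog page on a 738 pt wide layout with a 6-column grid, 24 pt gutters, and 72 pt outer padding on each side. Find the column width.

Subtract both margins: 738 − 2·72 = 594 pt.
6 columns + 5 gutters: 6c + 5·24 = 594.
6c = 594 − 120 = 474, so c = 79 pt.

79 pt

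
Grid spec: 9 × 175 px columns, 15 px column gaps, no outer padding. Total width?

Layout = 9·175 + 8·15 = 1575 + 120 = 1695 px.

1695 px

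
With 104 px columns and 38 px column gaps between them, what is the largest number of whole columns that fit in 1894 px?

13 columns: 13·104 + 12·38 = 1808 px ≤ 1894.
14 columns: 1950 px > 1894. So 13.

13 columns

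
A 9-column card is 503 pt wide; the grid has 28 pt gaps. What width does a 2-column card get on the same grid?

90 pt

Subtracting 8 gaps of 28 leaves 279 for 9 columns, so c = 31 pt.
2 columns plus 1 gap: 62 + 28 = 90 pt.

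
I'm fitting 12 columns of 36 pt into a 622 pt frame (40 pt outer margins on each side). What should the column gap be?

10 pt

Take off 80 pt of margins, leaving 542 pt.
12 columns take 12·36 = 432 pt; remaining 110 splits into 11 column gaps.
g = 110 / 11 = 10 pt.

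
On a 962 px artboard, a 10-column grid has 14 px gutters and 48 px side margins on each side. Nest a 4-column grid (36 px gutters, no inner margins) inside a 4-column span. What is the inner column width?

57.5 px

Inside the margins: 962 − 96 = 866 px.
10c + 9·14 = 866 → 10c = 740 → c = 74 px.
4 columns plus 3 gutters: 296 + 42 = 338 px.
4 columns + 3 gutters: 4d + 3·36 = 338.
4d = 338 − 108 = 230, so d = 57.5 px.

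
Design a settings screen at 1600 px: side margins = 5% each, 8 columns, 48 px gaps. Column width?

138 px

Each margin = 5% of 1600 = 80 px; content = 1600 − 2·80 = 1440 px.
8c + 7·48 = 1440 → 8c = 1104 → c = 138 px.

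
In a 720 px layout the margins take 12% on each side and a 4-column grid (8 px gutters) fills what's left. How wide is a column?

720 × (1 − 2·12%) = 720 × 76% = 547.2 px for the columns.
4c + 3·8 = 547.2 → 4c = 523.2 → c = 130.8 px.

130.8 px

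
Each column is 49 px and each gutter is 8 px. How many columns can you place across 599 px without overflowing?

10 columns

10 columns: 10·49 + 9·8 = 562 px ≤ 599.
11 columns: 619 px > 599. So 10.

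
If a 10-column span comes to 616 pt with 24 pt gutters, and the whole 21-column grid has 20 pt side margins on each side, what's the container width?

1360 pt

10c + 9·24 = 616 → 10c = 400 → c = 40 pt.
Adding margins, columns and gutters: 40 + 840 + 480 = 1360 pt.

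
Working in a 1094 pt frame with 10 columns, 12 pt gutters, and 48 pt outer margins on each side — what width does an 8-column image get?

Inside the margins: 1094 − 96 = 998 pt.
998 − 9·12 = 890; ÷10 gives c = 89 pt.
8 columns plus 7 gutters: 712 + 84 = 796 pt.

796 pt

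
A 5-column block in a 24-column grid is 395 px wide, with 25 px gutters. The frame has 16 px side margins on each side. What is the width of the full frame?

395 − 4·25 = 295; ÷5 gives c = 59 px.
Adding margins, columns and gutters: 32 + 1416 + 575 = 2023 px.

2023 px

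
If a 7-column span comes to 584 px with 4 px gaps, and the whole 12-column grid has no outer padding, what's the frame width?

584 − 6·4 = 560; ÷7 gives c = 80 px.
Total width: 12·80 + 11·4 = 1004 px.

1004 px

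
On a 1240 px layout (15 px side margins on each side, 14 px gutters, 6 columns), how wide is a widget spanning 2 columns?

394 px

Inside the margins: 1240 − 30 = 1210 px.
Subtracting 5 gutters of 14 leaves 1140 for 6 columns, so c = 190 px.
2-column span = 2·190 + 1·14 = 394 px.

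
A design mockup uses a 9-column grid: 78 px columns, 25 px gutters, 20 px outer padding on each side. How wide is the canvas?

942 px

Adding margins, columns and gutters: 40 + 702 + 200 = 942 px.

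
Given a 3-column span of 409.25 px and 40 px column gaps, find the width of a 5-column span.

Subtracting 2 column gaps of 40 leaves 329.25 for 3 columns, so c = 109.75 px.
5-column span = 5·109.75 + 4·40 = 708.75 px.

708.75 px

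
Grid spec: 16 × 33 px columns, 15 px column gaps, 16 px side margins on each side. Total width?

Adding margins, columns and gutters: 32 + 528 + 225 = 785 px.

785 px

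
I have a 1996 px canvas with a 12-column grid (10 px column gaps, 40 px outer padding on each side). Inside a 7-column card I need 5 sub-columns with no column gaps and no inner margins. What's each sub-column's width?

Subtract both margins: 1996 − 2·40 = 1916 px.
1916 − 11·10 = 1806; ÷12 gives c = 150.5 px.
7 columns plus 6 column gaps: 1053.5 + 60 = 1113.5 px.
With no column gaps, each column is 1113.5/5 = 222.7 px.

222.7 px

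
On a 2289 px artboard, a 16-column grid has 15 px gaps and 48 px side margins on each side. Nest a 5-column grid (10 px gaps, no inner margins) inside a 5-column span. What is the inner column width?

Inside the margins: 2289 − 96 = 2193 px.
16 columns + 15 gaps: 16c + 15·15 = 2193.
16c = 2193 − 225 = 1968, so c = 123 px.
Span of 5: 5·123 + 4·15 = 615 + 60 = 675 px.
5d + 4·10 = 675 → 5d = 635 → d = 127 px.

127 px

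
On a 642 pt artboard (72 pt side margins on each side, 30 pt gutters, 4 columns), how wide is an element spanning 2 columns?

Subtract both margins: 642 − 2·72 = 498 pt.
4 columns + 3 gutters: 4c + 3·30 = 498.
4c = 498 − 90 = 408, so c = 102 pt.
2 columns plus 1 gutter: 204 + 30 = 234 pt.

234 pt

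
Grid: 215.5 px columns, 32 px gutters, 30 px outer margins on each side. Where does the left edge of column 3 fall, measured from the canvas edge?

525 px

Before column 3: the margin + 2 columns + 2 gutters.
Offset = 30 + 2·(215.5 + 32) = 30 + 495 = 525 px.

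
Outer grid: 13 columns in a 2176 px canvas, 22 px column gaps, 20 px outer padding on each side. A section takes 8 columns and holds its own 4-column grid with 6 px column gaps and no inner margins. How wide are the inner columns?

Inside the margins: 2176 − 40 = 2136 px.
13c + 12·22 = 2136 → 13c = 1872 → c = 144 px.
8 columns plus 7 column gaps: 1152 + 154 = 1306 px.
4 columns + 3 column gaps: 4d + 3·6 = 1306.
4d = 1306 − 18 = 1288, so d = 322 px.

322 px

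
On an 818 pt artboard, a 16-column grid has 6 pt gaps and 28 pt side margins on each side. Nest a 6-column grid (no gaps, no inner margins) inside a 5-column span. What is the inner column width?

Take off 56 pt of margins, leaving 762 pt.
16c + 15·6 = 762 → 16c = 672 → c = 42 pt.
5-column span = 5·42 + 4·6 = 234 pt.
6d = 234 → d = 39 pt.

39 pt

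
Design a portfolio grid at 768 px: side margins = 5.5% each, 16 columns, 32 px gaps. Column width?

Margins: 5.5% × 768 = 42.24 px each, so content = 768 − 84.48 = 683.52 px.
Subtracting 15 gaps of 32 leaves 203.52 for 16 columns, so c = 12.72 px.

12.72 px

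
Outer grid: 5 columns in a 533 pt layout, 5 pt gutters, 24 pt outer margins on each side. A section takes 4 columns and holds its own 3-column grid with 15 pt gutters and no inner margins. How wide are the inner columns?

119 pt

Subtract both margins: 533 − 2·24 = 485 pt.
5c + 4·5 = 485 → 5c = 465 → c = 93 pt.
4 columns plus 3 gutters: 372 + 15 = 387 pt.
387 − 2·15 = 357; ÷3 gives d = 119 pt.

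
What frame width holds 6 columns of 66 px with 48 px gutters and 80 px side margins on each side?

Total width: 2·80 + 6·66 + 5·48 = 796 px.

796 px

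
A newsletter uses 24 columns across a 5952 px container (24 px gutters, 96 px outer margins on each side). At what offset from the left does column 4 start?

819 px

Take off 192 px of margins, leaving 5760 px.
24c + 23·24 = 5760 → 24c = 5208 → c = 217 px.
Column 4 starts at margin + 3·(column + gutter) = 96 + 3·241 = 819 px.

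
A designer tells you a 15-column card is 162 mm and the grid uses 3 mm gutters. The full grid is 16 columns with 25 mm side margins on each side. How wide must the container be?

223 mm

15 columns + 14 gutters: 15c + 14·3 = 162.
15c = 162 − 42 = 120, so c = 8 mm.
Total width: 2·25 + 16·8 + 15·3 = 223 mm.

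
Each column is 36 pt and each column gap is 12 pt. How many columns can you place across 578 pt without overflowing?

12 columns: 12·36 + 11·12 = 564 pt ≤ 578.
13 columns: 612 pt > 578. So 12.

12 columns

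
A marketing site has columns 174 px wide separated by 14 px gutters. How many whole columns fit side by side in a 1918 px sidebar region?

10 columns: 10·174 + 9·14 = 1866 px ≤ 1918.
11 columns: 2054 px > 1918. So 10.

10 columns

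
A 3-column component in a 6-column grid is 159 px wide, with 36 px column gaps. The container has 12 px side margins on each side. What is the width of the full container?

378 px

159 − 2·36 = 87; ÷3 gives c = 29 px.
Adding margins, columns and gutters: 24 + 174 + 180 = 378 px.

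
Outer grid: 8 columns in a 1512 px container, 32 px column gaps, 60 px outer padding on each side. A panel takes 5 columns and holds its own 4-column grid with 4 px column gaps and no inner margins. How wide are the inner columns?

Outer content = 1512 − 2·60 = 1392 px.
8c + 7·32 = 1392 → 8c = 1168 → c = 146 px.
5-column span = 5·146 + 4·32 = 858 px.
Subtracting 3 column gaps of 4 leaves 846 for 4 columns, so d = 211.5 px.

211.5 px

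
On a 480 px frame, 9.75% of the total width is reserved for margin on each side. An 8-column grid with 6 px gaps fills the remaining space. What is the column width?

480 × (1 − 2·9.75%) = 480 × 80.5% = 386.4 px for the columns.
Subtracting 7 gaps of 6 leaves 344.4 for 8 columns, so c = 43.05 px.

43.05 px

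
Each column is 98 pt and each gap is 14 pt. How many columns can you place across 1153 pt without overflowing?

10 columns

10 columns: 10·98 + 9·14 = 1106 pt ≤ 1153.
11 columns: 1218 pt > 1153. So 10.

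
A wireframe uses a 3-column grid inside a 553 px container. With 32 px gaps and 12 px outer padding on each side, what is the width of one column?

Subtract both margins: 553 − 2·12 = 529 px.
3c + 2·32 = 529 → 3c = 465 → c = 155 px.

155 px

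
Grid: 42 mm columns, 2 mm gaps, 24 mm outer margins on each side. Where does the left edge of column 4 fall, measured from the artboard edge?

156 mm

Each column+gutter stride is 44 mm; 3 of them past the 24 mm margin is 24 + 132 = 156 mm.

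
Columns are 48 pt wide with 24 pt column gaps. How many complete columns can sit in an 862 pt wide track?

k columns need k·48 + (k−1)·24 = k·72 − 24.
k·72 − 24 ≤ 862 → k ≤ 886 / 72 ≈ 12.31, so k = 12.

12 columns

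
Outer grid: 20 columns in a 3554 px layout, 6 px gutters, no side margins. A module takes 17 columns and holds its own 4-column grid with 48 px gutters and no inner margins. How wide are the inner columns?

719 px

3554 − 19·6 = 3440; ÷20 gives c = 172 px.
17 columns plus 16 gutters: 2924 + 96 = 3020 px.
4d + 3·48 = 3020 → 4d = 2876 → d = 719 px.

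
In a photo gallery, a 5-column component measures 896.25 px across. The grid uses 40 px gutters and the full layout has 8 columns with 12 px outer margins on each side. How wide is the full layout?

896.25 − 4·40 = 736.25; ÷5 gives c = 147.25 px.
Total width: 2·12 + 8·147.25 + 7·40 = 1482 px.

1482 px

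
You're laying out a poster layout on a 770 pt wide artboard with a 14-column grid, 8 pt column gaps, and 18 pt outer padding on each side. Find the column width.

Subtract both margins: 770 − 2·18 = 734 pt.
734 − 13·8 = 630; ÷14 gives c = 45 pt.

45 pt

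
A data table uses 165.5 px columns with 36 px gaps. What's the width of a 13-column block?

2583.5 px

13-column span = 13·165.5 + 12·36 = 2583.5 px.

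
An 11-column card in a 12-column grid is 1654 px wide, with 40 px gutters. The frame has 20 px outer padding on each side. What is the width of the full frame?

1848 px

1654 − 10·40 = 1254; ÷11 gives c = 114 px.
Total width: 2·20 + 12·114 + 11·40 = 1848 px.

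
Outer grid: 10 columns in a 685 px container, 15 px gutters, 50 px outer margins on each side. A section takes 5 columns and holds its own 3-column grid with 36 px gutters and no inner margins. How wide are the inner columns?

71 px

Inside the margins: 685 − 100 = 585 px.
10 columns + 9 gutters: 10c + 9·15 = 585.
10c = 585 − 135 = 450, so c = 45 px.
5 columns plus 4 gutters: 225 + 60 = 285 px.
Subtracting 2 gutters of 36 leaves 213 for 3 columns, so d = 71 px.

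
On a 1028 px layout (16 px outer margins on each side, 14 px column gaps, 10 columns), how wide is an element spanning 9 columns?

895 px

Subtract both margins: 1028 − 2·16 = 996 px.
996 − 9·14 = 870; ÷10 gives c = 87 px.
9 columns plus 8 column gaps: 783 + 112 = 895 px.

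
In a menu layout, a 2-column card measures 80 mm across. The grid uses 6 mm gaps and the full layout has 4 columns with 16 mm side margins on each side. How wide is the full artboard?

198 mm

2c + 1·6 = 80 → 2c = 74 → c = 37 mm.
Total width: 2·16 + 4·37 + 3·6 = 198 mm.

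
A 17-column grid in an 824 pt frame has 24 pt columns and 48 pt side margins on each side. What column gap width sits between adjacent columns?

Take off 96 pt of margins, leaving 728 pt.
17·24 + 16g = 728 → 16g = 320 → g = 20 pt.

20 pt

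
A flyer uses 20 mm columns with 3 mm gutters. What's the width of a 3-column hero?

66 mm

3 columns plus 2 gutters: 60 + 6 = 66 mm.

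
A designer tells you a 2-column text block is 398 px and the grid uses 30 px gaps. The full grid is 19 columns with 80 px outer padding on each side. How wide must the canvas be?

4196 px

2 columns + 1 gap: 2c + 1·30 = 398.
2c = 398 − 30 = 368, so c = 184 px.
Adding margins, columns and gutters: 160 + 3496 + 540 = 4196 px.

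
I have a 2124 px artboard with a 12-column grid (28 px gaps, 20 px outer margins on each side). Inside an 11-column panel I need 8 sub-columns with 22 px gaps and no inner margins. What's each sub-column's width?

Take off 40 px of margins, leaving 2084 px.
2084 − 11·28 = 1776; ÷12 gives c = 148 px.
Span of 11: 11·148 + 10·28 = 1628 + 280 = 1908 px.
8 columns + 7 gaps: 8d + 7·22 = 1908.
8d = 1908 − 154 = 1754, so d = 219.25 px.

219.25 px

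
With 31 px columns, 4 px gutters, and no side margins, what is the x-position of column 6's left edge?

No margin, so column 6 starts at 5·(column + gutter) = 5·35 = 175 px.

175 px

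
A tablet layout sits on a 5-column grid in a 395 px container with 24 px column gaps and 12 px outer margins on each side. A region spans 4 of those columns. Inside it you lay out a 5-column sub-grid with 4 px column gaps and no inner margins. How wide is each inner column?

55.2 px

Take off 24 px of margins, leaving 371 px.
Subtracting 4 column gaps of 24 leaves 275 for 5 columns, so c = 55 px.
Span of 4: 4·55 + 3·24 = 220 + 72 = 292 px.
292 − 4·4 = 276; ÷5 gives d = 55.2 px.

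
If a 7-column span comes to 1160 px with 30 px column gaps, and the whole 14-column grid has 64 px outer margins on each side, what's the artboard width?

2478 px

7c + 6·30 = 1160 → 7c = 980 → c = 140 px.
Adding margins, columns and gutters: 128 + 1960 + 390 = 2478 px.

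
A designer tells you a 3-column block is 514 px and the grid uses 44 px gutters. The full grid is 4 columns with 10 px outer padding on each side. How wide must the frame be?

Subtracting 2 gutters of 44 leaves 426 for 3 columns, so c = 142 px.
Total width: 2·10 + 4·142 + 3·44 = 720 px.

720 px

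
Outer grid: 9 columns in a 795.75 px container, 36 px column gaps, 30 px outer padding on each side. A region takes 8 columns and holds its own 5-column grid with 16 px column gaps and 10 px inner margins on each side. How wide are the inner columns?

113.2 px

Inside the margins: 795.75 − 60 = 735.75 px.
Subtracting 8 column gaps of 36 leaves 447.75 for 9 columns, so c = 49.75 px.
8-column span = 8·49.75 + 7·36 = 650 px.
Inner content = 650 − 2·10 = 630 px.
5 columns + 4 column gaps: 5d + 4·16 = 630.
5d = 630 − 64 = 566, so d = 113.2 px.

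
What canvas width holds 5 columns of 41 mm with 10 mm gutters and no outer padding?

Total width: 5·41 + 4·10 = 245 mm.

245 mm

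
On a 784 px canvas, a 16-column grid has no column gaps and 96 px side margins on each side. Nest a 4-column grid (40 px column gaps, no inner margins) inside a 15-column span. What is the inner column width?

108.75 px

Outer content = 784 − 2·96 = 592 px.
16c = 592 → c = 37 px.
With no column gaps, 15 columns span 15·37 = 555 px.
555 − 3·40 = 435; ÷4 gives d = 108.75 px.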